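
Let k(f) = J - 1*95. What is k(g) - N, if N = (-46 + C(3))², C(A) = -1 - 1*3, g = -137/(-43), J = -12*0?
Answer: -2595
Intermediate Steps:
J = 0
g = 137/43 (g = -137*(-1/43) = 137/43 ≈ 3.1860)
k(f) = -95 (k(f) = 0 - 1*95 = 0 - 95 = -95)
C(A) = -4 (C(A) = -1 - 3 = -4)
N = 2500 (N = (-46 - 4)² = (-50)² = 2500)
k(g) - N = -95 - 1*2500 = -95 - 2500 = -2595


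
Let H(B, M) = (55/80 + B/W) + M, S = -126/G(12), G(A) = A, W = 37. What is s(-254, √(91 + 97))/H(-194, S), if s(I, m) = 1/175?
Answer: -592/1559775 ≈ -0.00037954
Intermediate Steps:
S = -21/2 (S = -126/12 = -126*1/12 = -21/2 ≈ -10.500)
H(B, M) = 11/16 + M + B/37 (H(B, M) = (55/80 + B/37) + M = (55*(1/80) + B*(1/37)) + M = (11/16 + B/37) + M = 11/16 + M + B/37)
s(I, m) = 1/175
s(-254, √(91 + 97))/H(-194, S) = 1/(175*(11/16 - 21/2 + (1/37)*(-194))) = 1/(175*(11/16 - 21/2 - 194/37)) = 1/(175*(-8913/592)) = (1/175)*(-592/8913) = -592/1559775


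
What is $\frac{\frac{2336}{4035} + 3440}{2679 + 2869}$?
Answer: $\frac{3470684}{5596545} \approx 0.62015$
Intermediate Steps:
$\frac{\frac{2336}{4035} + 3440}{2679 + 2869} = \frac{2336 \cdot \frac{1}{4035} + 3440}{5548} = \left(\frac{2336}{4035} + 3440\right) \frac{1}{5548} = \frac{13882736}{4035} \cdot \frac{1}{5548} = \frac{3470684}{5596545}$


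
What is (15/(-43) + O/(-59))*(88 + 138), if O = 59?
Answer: -13108/43 ≈ -304.84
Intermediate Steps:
(15/(-43) + O/(-59))*(88 + 138) = (15/(-43) + 59/(-59))*(88 + 138) = (15*(-1/43) + 59*(-1/59))*226 = (-15/43 - 1)*226 = -58/43*226 = -13108/43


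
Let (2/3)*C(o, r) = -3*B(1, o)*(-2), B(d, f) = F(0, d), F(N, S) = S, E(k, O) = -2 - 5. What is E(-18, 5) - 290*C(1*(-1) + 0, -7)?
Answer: -2617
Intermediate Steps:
E(k, O) = -7
B(d, f) = d
C(o, r) = 9 (C(o, r) = 3*(-3*1*(-2))/2 = 3*(-3*(-2))/2 = (3/2)*6 = 9)
E(-18, 5) - 290*C(1*(-1) + 0, -7) = -7 - 290*9 = -7 - 2610 = -2617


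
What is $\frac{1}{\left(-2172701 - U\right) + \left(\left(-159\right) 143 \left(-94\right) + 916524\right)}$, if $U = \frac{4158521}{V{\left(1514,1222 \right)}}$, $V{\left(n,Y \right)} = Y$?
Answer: $\frac{1222}{1072546901} \approx 1.1393 \cdot 10^{-6}$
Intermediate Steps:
$U = \frac{4158521}{1222} \approx 3403.0$
$\frac{1}{\left(-2172701 - U\right) + \left(\left(-159\right) 143 \left(-94\right) + 916524\right)} = \frac{1}{\left(-2172701 - \frac{4158521}{1222}\right) + \left(\left(-159\right) 143 \left(-94\right) + 916524\right)} = \frac{1}{\left(-2172701 - \frac{4158521}{1222}\right) + \left(\left(-22737\right) \left(-94\right) + 916524\right)} = \frac{1}{- \frac{2659199143}{1222} + \left(2137278 + 916524\right)} = \frac{1}{- \frac{2659199143}{1222} + 3053802} = \frac{1}{\frac{1072546901}{1222}} = \frac{1222}{1072546901}$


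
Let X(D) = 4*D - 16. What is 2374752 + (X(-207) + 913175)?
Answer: 3287083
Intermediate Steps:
X(D) = -16 + 4*D
2374752 + (X(-207) + 913175) = 2374752 + ((-16 + 4*(-207)) + 913175) = 2374752 + ((-16 - 828) + 913175) = 2374752 + (-844 + 913175) = 2374752 + 912331 = 3287083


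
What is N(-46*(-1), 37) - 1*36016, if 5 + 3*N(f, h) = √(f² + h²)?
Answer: -108053/3 + √3485/3 ≈ -35998.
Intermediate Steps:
N(f, h) = -5/3 + √(f² + h²)/3
N(-46*(-1), 37) - 1*36016 = (-5/3 + √((-46*(-1))² + 37²)/3) - 1*36016 = (-5/3 + √(46² + 1369)/3) - 36016 = (-5/3 + √(2116 + 1369)/3) - 36016 = (-5/3 + √3485/3) - 36016 = -108053/3 + √3485/3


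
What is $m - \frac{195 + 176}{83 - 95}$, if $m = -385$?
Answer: $- \frac{4249}{12} \approx -354.08$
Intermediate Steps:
$m - \frac{195 + 176}{83 - 95} = -385 - \frac{195 + 176}{83 - 95} = -385 - \frac{371}{-12} = -385 - 371 \left(- \frac{1}{12}\right) = -385 - - \frac{371}{12} = -385 + \frac{371}{12} = - \frac{4249}{12}$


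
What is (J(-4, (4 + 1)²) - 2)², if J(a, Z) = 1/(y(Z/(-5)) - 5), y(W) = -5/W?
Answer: 81/16 ≈ 5.0625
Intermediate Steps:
J(a, Z) = 1/(-5 + 25/Z) (J(a, Z) = 1/(-5*(-5/Z) - 5) = 1/(-(-25)/Z - 5) = 1/(25/Z - 5) = 1/(-5 + 25/Z))
(J(-4, (4 + 1)²) - 2)² = (-(4 + 1)²/(-25 + 5*(4 + 1)²) - 2)² = (-1*5²/(-25 + 5*5²) - 2)² = (-1*25/(-25 + 5*25) - 2)² = (-1*25/(-25 + 125) - 2)² = (-1*25/100 - 2)² = (-1*25*1/100 - 2)² = (-¼ - 2)² = (-9/4)² = 81/16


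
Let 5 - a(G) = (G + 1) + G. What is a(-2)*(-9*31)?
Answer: -2232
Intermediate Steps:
a(G) = 4 - 2*G (a(G) = 5 - ((G + 1) + G) = 5 - ((1 + G) + G) = 5 - (1 + 2*G) = 5 + (-1 - 2*G) = 4 - 2*G)
a(-2)*(-9*31) = (4 - 2*(-2))*(-9*31) = (4 + 4)*(-279) = 8*(-279) = -2232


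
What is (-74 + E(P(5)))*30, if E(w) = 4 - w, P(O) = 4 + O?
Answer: -2370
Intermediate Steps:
(-74 + E(P(5)))*30 = (-74 + (4 - (4 + 5)))*30 = (-74 + (4 - 1*9))*30 = (-74 + (4 - 9))*30 = (-74 - 5)*30 = -79*30 = -2370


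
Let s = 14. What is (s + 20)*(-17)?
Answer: -578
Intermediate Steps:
(s + 20)*(-17) = (14 + 20)*(-17) = 34*(-17) = -578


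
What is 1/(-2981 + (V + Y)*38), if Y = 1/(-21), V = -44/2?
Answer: -21/80195 ≈ -0.00026186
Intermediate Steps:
V = -22 (V = -44*½ = -22)
Y = -1/21 ≈ -0.047619
1/(-2981 + (V + Y)*38) = 1/(-2981 + (-22 - 1/21)*38) = 1/(-2981 - 463/21*38) = 1/(-2981 - 17594/21) = 1/(-80195/21) = -21/80195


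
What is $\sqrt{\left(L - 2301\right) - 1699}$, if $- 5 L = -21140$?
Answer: $2 \sqrt{57} \approx 15.1$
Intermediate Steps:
$L = 4228$ ($L = \left(- \frac{1}{5}\right) \left(-21140\right) = 4228$)
$\sqrt{\left(L - 2301\right) - 1699} = \sqrt{\left(4228 - 2301\right) - 1699} = \sqrt{1927 - 1699} = \sqrt{228} = 2 \sqrt{57}$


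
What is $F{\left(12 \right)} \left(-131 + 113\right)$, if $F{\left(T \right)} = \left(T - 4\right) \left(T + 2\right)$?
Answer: $-2016$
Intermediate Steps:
$F{\left(T \right)} = \left(-4 + T\right) \left(2 + T\right)$
$F{\left(12 \right)} \left(-131 + 113\right) = \left(-8 + 12^{2} - 24\right) \left(-131 + 113\right) = \left(-8 + 144 - 24\right) \left(-18\right) = 112 \left(-18\right) = -2016$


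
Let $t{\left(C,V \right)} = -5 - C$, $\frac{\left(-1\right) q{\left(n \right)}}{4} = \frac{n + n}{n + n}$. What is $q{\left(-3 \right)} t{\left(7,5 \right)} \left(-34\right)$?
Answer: $-1632$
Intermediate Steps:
$q{\left(n \right)} = -4$ ($q{\left(n \right)} = - 4 \frac{n + n}{n + n} = - 4 \frac{2 n}{2 n} = - 4 \cdot 2 n \frac{1}{2 n} = \left(-4\right) 1 = -4$)
$q{\left(-3 \right)} t{\left(7,5 \right)} \left(-34\right) = - 4 \left(-5 - 7\right) \left(-34\right) = \left(-4\right) \left(-12\right) \left(-34\right) = 48 \left(-34\right) = -1632$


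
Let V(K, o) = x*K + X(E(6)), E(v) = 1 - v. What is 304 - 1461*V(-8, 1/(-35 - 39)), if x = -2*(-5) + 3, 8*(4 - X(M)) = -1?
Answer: 1169771/8 ≈ 1.4622e+5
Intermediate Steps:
X(M) = 33/8 (X(M) = 4 - ⅛*(-1) = 4 + ⅛ = 33/8)
x = 13 (x = 10 + 3 = 13)
V(K, o) = 33/8 + 13*K (V(K, o) = 13*K + 33/8 = 33/8 + 13*K)
304 - 1461*V(-8, 1/(-35 - 39)) = 304 - 1461*(33/8 + 13*(-8)) = 304 - 1461*(33/8 - 104) = 304 - 1461*(-799/8) = 304 + 1167339/8 = 1169771/8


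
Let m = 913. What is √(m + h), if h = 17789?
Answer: 3*√2078 ≈ 136.76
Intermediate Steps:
√(m + h) = √(913 + 17789) = √18702 = 3*√2078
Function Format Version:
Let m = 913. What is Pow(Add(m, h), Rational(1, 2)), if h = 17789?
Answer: Mul(3, Pow(2078, Rational(1, 2))) ≈ 136.76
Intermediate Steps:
Pow(Add(m, h), Rational(1, 2)) = Pow(Add(913, 17789), Rational(1, 2)) = Pow(18702, Rational(1, 2)) = Mul(3, Pow(2078, Rational(1, 2)))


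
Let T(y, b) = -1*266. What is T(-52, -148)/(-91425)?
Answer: 266/91425 ≈ 0.0029095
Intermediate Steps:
T(y, b) = -266
T(-52, -148)/(-91425) = -266/(-91425) = -266*(-1/91425) = 266/91425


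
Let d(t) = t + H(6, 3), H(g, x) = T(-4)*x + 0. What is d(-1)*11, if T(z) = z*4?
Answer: -539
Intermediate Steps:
T(z) = 4*z
H(g, x) = -16*x (H(g, x) = (4*(-4))*x + 0 = -16*x + 0 = -16*x)
d(t) = -48 + t (d(t) = t - 16*3 = t - 48 = -48 + t)
d(-1)*11 = (-48 - 1)*11 = -49*11 = -539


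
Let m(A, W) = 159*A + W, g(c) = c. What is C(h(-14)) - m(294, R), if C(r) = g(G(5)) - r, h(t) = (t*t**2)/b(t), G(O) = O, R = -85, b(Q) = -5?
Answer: -236024/5 ≈ -47205.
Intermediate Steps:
m(A, W) = W + 159*A
h(t) = -t**3/5 (h(t) = (t*t**2)/(-5) = t**3*(-1/5) = -t**3/5)
C(r) = 5 - r
C(h(-14)) - m(294, R) = (5 - (-1)*(-14)**3/5) - (-85 + 159*294) = (5 - (-1)*(-2744)/5) - (-85 + 46746) = (5 - 1*2744/5) - 1*46661 = (5 - 2744/5) - 46661 = -2719/5 - 46661 = -236024/5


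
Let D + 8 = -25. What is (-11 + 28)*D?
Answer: -561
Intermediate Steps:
D = -33 (D = -8 - 25 = -33)
(-11 + 28)*D = (-11 + 28)*(-33) = 17*(-33) = -561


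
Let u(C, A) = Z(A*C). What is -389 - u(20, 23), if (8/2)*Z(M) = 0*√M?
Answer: -389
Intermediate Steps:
Z(M) = 0 (Z(M) = (0*√M)/4 = (¼)*0 = 0)
u(C, A) = 0
-389 - u(20, 23) = -389 - 1*0 = -389 + 0 = -389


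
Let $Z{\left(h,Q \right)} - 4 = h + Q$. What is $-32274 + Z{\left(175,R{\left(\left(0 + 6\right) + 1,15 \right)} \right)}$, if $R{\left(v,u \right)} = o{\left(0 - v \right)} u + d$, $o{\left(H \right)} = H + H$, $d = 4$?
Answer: $-32301$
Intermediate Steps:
$o{\left(H \right)} = 2 H$
$R{\left(v,u \right)} = 4 - 2 u v$ ($R{\left(v,u \right)} = 2 \left(0 - v\right) u + 4 = 2 \left(- v\right) u + 4 = - 2 v u + 4 = - 2 u v + 4 = 4 - 2 u v$)
$Z{\left(h,Q \right)} = 4 + Q + h$ ($Z{\left(h,Q \right)} = 4 + \left(h + Q\right) = 4 + \left(Q + h\right) = 4 + Q + h$)
$-32274 + Z{\left(175,R{\left(\left(0 + 6\right) + 1,15 \right)} \right)} = -32274 + \left(4 + \left(4 - 30 \left(\left(0 + 6\right) + 1\right)\right) + 175\right) = -32274 + \left(4 + \left(4 - 30 \left(6 + 1\right)\right) + 175\right) = -32274 + \left(4 + \left(4 - 30 \cdot 7\right) + 175\right) = -32274 + \left(4 + \left(4 - 210\right) + 175\right) = -32274 + \left(4 - 206 + 175\right) = -32274 - 27 = -32301$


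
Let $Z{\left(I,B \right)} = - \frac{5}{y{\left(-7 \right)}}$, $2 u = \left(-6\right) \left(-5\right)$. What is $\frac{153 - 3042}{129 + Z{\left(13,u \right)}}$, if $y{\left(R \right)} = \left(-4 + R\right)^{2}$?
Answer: $- \frac{349569}{15604} \approx -22.403$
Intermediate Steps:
$u = 15$ ($u = \frac{\left(-6\right) \left(-5\right)}{2} = \frac{1}{2} \cdot 30 = 15$)
$Z{\left(I,B \right)} = - \frac{5}{121}$ ($Z{\left(I,B \right)} = - \frac{5}{\left(-4 - 7\right)^{2}} = - \frac{5}{\left(-11\right)^{2}} = - \frac{5}{121}$)
$\frac{153 - 3042}{129 + Z{\left(13,u \right)}} = \frac{153 - 3042}{129 - \frac{5}{121}} = - \frac{2889}{\frac{15604}{121}} = \left(-2889\right) \frac{121}{15604} = - \frac{349569}{15604}$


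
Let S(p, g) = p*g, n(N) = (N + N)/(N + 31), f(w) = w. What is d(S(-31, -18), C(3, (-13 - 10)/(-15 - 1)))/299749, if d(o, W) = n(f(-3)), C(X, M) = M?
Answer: -3/4196486 ≈ -7.1488e-7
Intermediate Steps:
n(N) = 2*N/(31 + N) (n(N) = (2*N)/(31 + N) = 2*N/(31 + N))
S(p, g) = g*p
d(o, W) = -3/14 (d(o, W) = 2*(-3)/(31 - 3) = 2*(-3)/28 = 2*(-3)*(1/28) = -3/14)
d(S(-31, -18), C(3, (-13 - 10)/(-15 - 1)))/299749 = -3/14/299749 = -3/14*1/299749 = -3/4196486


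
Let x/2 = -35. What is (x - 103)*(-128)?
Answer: 22144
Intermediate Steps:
x = -70 (x = 2*(-35) = -70)
(x - 103)*(-128) = (-70 - 103)*(-128) = -173*(-128) = 22144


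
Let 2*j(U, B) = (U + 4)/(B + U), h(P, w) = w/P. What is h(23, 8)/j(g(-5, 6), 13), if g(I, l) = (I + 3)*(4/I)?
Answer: 292/161 ≈ 1.8137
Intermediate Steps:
g(I, l) = 4*(3 + I)/I (g(I, l) = (3 + I)*(4/I) = 4*(3 + I)/I)
j(U, B) = (4 + U)/(2*(B + U)) (j(U, B) = ((U + 4)/(B + U))/2 = ((4 + U)/(B + U))/2 = (4 + U)/(2*(B + U)))
h(23, 8)/j(g(-5, 6), 13) = (8/23)/(((2 + (4 + 12/(-5))/2)/(13 + (4 + 12/(-5))))) = (8*(1/23))/(((2 + (4 + 12*(-⅕))/2)/(13 + (4 + 12*(-⅕))))) = 8/(23*(((2 + (4 - 12/5)/2)/(13 + (4 - 12/5))))) = 8/(23*(((2 + (½)*(8/5))/(13 + 8/5)))) = 8/(23*(((2 + ⅘)/(73/5)))) = 8/(23*(((5/73)*(14/5)))) = 8/(23*(14/73)) = (8/23)*(73/14) = 292/161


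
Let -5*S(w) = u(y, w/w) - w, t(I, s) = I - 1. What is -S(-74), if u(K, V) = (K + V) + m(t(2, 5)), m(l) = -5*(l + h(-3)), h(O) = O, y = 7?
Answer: 92/5 ≈ 18.400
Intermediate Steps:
t(I, s) = -1 + I
m(l) = 15 - 5*l (m(l) = -5*(l - 3) = -5*(-3 + l) = 15 - 5*l)
u(K, V) = 10 + K + V (u(K, V) = (K + V) + (15 - 5*(-1 + 2)) = (K + V) + (15 - 5*1) = (K + V) + (15 - 5) = (K + V) + 10 = 10 + K + V)
S(w) = -18/5 + w/5 (S(w) = -((10 + 7 + w/w) - w)/5 = -((10 + 7 + 1) - w)/5 = -(18 - w)/5 = -18/5 + w/5)
-S(-74) = -(-18/5 + (1/5)*(-74)) = -(-18/5 - 74/5) = -1*(-92/5) = 92/5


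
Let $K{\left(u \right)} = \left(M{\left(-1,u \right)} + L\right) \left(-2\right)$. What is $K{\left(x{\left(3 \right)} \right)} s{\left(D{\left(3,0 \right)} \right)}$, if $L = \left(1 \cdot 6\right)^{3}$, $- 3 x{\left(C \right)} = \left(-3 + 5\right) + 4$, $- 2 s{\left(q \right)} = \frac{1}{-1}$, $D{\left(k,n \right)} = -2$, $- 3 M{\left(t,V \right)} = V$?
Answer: $- \frac{650}{3} \approx -216.67$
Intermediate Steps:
$M{\left(t,V \right)} = - \frac{V}{3}$
$s{\left(q \right)} = \frac{1}{2}$ ($s{\left(q \right)} = - \frac{1}{2 \left(-1\right)} = \left(- \frac{1}{2}\right) \left(-1\right) = \frac{1}{2}$)
$x{\left(C \right)} = -2$ ($x{\left(C \right)} = - \frac{\left(-3 + 5\right) + 4}{3} = - \frac{2 + 4}{3} = \left(- \frac{1}{3}\right) 6 = -2$)
$L = 216$ ($L = 6^{3} = 216$)
$K{\left(u \right)} = -432 + \frac{2 u}{3}$ ($K{\left(u \right)} = \left(- \frac{u}{3} + 216\right) \left(-2\right) = \left(216 - \frac{u}{3}\right) \left(-2\right) = -432 + \frac{2 u}{3}$)
$K{\left(x{\left(3 \right)} \right)} s{\left(D{\left(3,0 \right)} \right)} = \left(-432 + \frac{2}{3} \left(-2\right)\right) \frac{1}{2} = \left(-432 - \frac{4}{3}\right) \frac{1}{2} = \left(- \frac{1300}{3}\right) \frac{1}{2} = - \frac{650}{3}$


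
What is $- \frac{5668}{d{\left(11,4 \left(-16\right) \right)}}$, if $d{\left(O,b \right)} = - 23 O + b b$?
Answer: $- \frac{5668}{3843} \approx -1.4749$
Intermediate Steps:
$d{\left(O,b \right)} = b^{2} - 23 O$ ($d{\left(O,b \right)} = - 23 O + b^{2} = b^{2} - 23 O$)
$- \frac{5668}{d{\left(11,4 \left(-16\right) \right)}} = - \frac{5668}{\left(4 \left(-16\right)\right)^{2} - 253} = - \frac{5668}{\left(-64\right)^{2} - 253} = - \frac{5668}{4096 - 253} = - \frac{5668}{3843}$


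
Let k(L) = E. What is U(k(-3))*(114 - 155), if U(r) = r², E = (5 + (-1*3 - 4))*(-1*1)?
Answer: -164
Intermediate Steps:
E = 2 (E = (5 + (-3 - 4))*(-1) = (5 - 7)*(-1) = -2*(-1) = 2)
k(L) = 2
U(k(-3))*(114 - 155) = 2²*(114 - 155) = 4*(-41) = -164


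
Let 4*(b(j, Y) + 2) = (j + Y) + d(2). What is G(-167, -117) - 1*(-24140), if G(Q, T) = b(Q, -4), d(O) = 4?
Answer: 96385/4 ≈ 24096.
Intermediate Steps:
b(j, Y) = -1 + Y/4 + j/4 (b(j, Y) = -2 + ((j + Y) + 4)/4 = -2 + ((Y + j) + 4)/4 = -2 + (4 + Y + j)/4 = -2 + (1 + Y/4 + j/4) = -1 + Y/4 + j/4)
G(Q, T) = -2 + Q/4 (G(Q, T) = -1 + (1/4)*(-4) + Q/4 = -1 - 1 + Q/4 = -2 + Q/4)
G(-167, -117) - 1*(-24140) = (-2 + (1/4)*(-167)) - 1*(-24140) = (-2 - 167/4) + 24140 = -175/4 + 24140 = 96385/4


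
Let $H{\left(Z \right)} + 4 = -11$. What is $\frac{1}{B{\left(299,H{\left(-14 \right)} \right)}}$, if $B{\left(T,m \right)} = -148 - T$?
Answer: $- \frac{1}{447} \approx -0.0022371$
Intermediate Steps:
$H{\left(Z \right)} = -15$ ($H{\left(Z \right)} = -4 - 11 = -15$)
$\frac{1}{B{\left(299,H{\left(-14 \right)} \right)}} = \frac{1}{-148 - 299} = \frac{1}{-447} = - \frac{1}{447}$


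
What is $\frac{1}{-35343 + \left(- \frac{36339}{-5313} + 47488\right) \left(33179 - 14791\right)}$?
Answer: $\frac{1771}{1546613889615} \approx 1.1451 \cdot 10^{-9}$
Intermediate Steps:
$\frac{1}{-35343 + \left(- \frac{36339}{-5313} + 47488\right) \left(33179 - 14791\right)} = \frac{1}{-35343 + \left(\left(-36339\right) \left(- \frac{1}{5313}\right) + 47488\right) 18388} = \frac{1}{-35343 + \left(\frac{12113}{1771} + 47488\right) 18388} = \frac{1}{-35343 + \frac{84113361}{1771} \cdot 18388} = \frac{1}{-35343 + \frac{1546676482068}{1771}} = \frac{1}{\frac{1546613889615}{1771}} = \frac{1771}{1546613889615}$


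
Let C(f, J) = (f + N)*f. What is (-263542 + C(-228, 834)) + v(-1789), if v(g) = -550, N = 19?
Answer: -216440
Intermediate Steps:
C(f, J) = f*(19 + f) (C(f, J) = (f + 19)*f = (19 + f)*f = f*(19 + f))
(-263542 + C(-228, 834)) + v(-1789) = (-263542 - 228*(19 - 228)) - 550 = (-263542 - 228*(-209)) - 550 = (-263542 + 47652) - 550 = -215890 - 550 = -216440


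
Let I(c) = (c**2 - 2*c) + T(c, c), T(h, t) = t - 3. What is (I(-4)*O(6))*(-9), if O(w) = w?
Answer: -918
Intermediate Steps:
T(h, t) = -3 + t
I(c) = -3 + c**2 - c (I(c) = (c**2 - 2*c) + (-3 + c) = -3 + c**2 - c)
(I(-4)*O(6))*(-9) = ((-3 + (-4)**2 - 1*(-4))*6)*(-9) = ((-3 + 16 + 4)*6)*(-9) = (17*6)*(-9) = 102*(-9) = -918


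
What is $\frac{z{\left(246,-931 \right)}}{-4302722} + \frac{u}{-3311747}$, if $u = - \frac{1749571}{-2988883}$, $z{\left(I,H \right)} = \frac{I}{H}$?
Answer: $- \frac{2286739467860038}{19825723221666801199691} \approx -1.1534 \cdot 10^{-7}$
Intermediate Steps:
$u = \frac{1749571}{2988883}$ ($u = \left(-1749571\right) \left(- \frac{1}{2988883}\right) = \frac{1749571}{2988883} \approx 0.58536$)
$\frac{z{\left(246,-931 \right)}}{-4302722} + \frac{u}{-3311747} = \frac{246 \frac{1}{-931}}{-4302722} + \frac{1749571}{2988883 \left(-3311747\right)} = 246 \left(- \frac{1}{931}\right) \left(- \frac{1}{4302722}\right) + \frac{1749571}{2988883} \left(- \frac{1}{3311747}\right) = \left(- \frac{246}{931}\right) \left(- \frac{1}{4302722}\right) - \frac{1749571}{9898424308601} = \frac{123}{2002917091} - \frac{1749571}{9898424308601} = - \frac{2286739467860038}{19825723221666801199691}$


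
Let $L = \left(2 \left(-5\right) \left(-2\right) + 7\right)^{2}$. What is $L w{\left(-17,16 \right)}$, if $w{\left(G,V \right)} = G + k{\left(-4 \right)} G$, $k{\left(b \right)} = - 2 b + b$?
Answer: $-61965$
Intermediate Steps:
$k{\left(b \right)} = - b$
$w{\left(G,V \right)} = 5 G$ ($w{\left(G,V \right)} = G + \left(-1\right) \left(-4\right) G = G + 4 G = 5 G$)
$L = 729$ ($L = \left(\left(-10\right) \left(-2\right) + 7\right)^{2} = \left(20 + 7\right)^{2} = 27^{2} = 729$)
$L w{\left(-17,16 \right)} = 729 \cdot 5 \left(-17\right) = 729 \left(-85\right) = -61965$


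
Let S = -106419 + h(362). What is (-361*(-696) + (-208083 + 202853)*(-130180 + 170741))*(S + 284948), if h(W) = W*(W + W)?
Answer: -93359152231558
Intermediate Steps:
h(W) = 2*W² (h(W) = W*(2*W) = 2*W²)
S = 155669 (S = -106419 + 2*362² = -106419 + 2*131044 = -106419 + 262088 = 155669)
(-361*(-696) + (-208083 + 202853)*(-130180 + 170741))*(S + 284948) = (-361*(-696) + (-208083 + 202853)*(-130180 + 170741))*(155669 + 284948) = (251256 - 5230*40561)*440617 = (251256 - 212134030)*440617 = -211882774*440617 = -93359152231558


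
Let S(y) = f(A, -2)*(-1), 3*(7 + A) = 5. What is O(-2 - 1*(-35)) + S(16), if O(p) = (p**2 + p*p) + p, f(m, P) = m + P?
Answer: 6655/3 ≈ 2218.3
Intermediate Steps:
A = -16/3 (A = -7 + (1/3)*5 = -7 + 5/3 = -16/3 ≈ -5.3333)
f(m, P) = P + m
O(p) = p + 2*p**2 (O(p) = (p**2 + p**2) + p = 2*p**2 + p = p + 2*p**2)
S(y) = 22/3 (S(y) = (-2 - 16/3)*(-1) = -22/3*(-1) = 22/3)
O(-2 - 1*(-35)) + S(16) = (-2 - 1*(-35))*(1 + 2*(-2 - 1*(-35))) + 22/3 = (-2 + 35)*(1 + 2*(-2 + 35)) + 22/3 = 33*(1 + 2*33) + 22/3 = 33*(1 + 66) + 22/3 = 33*67 + 22/3 = 2211 + 22/3 = 6655/3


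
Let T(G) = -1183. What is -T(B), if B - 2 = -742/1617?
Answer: 1183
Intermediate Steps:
B = 356/231 (B = 2 - 742/1617 = 2 - 742*1/1617 = 2 - 106/231 = 356/231 ≈ 1.5411)
-T(B) = -1*(-1183) = 1183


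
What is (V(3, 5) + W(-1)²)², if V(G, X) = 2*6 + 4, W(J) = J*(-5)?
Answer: 1681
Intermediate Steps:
W(J) = -5*J
V(G, X) = 16 (V(G, X) = 12 + 4 = 16)
(V(3, 5) + W(-1)²)² = (16 + (-5*(-1))²)² = (16 + 5²)² = (16 + 25)² = 41² = 1681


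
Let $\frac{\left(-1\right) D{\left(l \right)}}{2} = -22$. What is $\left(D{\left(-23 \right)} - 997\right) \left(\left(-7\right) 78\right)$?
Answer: $520338$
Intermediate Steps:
$D{\left(l \right)} = 44$ ($D{\left(l \right)} = \left(-2\right) \left(-22\right) = 44$)
$\left(D{\left(-23 \right)} - 997\right) \left(\left(-7\right) 78\right) = \left(44 - 997\right) \left(\left(-7\right) 78\right) = \left(-953\right) \left(-546\right) = 520338$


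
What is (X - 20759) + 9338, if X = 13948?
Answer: 2527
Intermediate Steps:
(X - 20759) + 9338 = (13948 - 20759) + 9338 = -6811 + 9338 = 2527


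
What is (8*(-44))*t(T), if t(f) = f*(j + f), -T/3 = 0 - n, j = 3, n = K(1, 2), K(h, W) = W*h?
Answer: -19008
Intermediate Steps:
n = 2 (n = 2*1 = 2)
T = 6 (T = -3*(0 - 1*2) = -3*(0 - 2) = -3*(-2) = 6)
t(f) = f*(3 + f)
(8*(-44))*t(T) = (8*(-44))*(6*(3 + 6)) = -2112*9 = -352*54 = -19008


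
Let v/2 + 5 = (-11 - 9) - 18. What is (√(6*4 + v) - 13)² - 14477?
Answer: -14477 + (13 - I*√62)² ≈ -14370.0 - 204.72*I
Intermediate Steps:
v = -86 (v = -10 + 2*((-11 - 9) - 18) = -10 + 2*(-20 - 18) = -10 + 2*(-38) = -10 - 76 = -86)
(√(6*4 + v) - 13)² - 14477 = (√(6*4 - 86) - 13)² - 14477 = (√(24 - 86) - 13)² - 14477 = (√(-62) - 13)² - 14477 = (I*√62 - 13)² - 14477 = (-13 + I*√62)² - 14477 = -14477 + (-13 + I*√62)²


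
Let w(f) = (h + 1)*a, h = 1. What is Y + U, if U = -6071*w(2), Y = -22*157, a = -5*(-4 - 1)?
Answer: -307004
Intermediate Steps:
a = 25 (a = -5*(-5) = 25)
w(f) = 50 (w(f) = (1 + 1)*25 = 2*25 = 50)
Y = -3454
U = -303550 (U = -6071*50 = -303550)
Y + U = -3454 - 303550 = -307004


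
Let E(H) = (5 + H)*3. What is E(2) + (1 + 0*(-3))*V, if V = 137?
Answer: 158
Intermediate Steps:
E(H) = 15 + 3*H
E(2) + (1 + 0*(-3))*V = (15 + 3*2) + (1 + 0*(-3))*137 = (15 + 6) + (1 + 0)*137 = 21 + 1*137 = 21 + 137 = 158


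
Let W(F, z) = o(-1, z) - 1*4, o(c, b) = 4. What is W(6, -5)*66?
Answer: 0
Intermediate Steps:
W(F, z) = 0 (W(F, z) = 4 - 1*4 = 4 - 4 = 0)
W(6, -5)*66 = 0*66 = 0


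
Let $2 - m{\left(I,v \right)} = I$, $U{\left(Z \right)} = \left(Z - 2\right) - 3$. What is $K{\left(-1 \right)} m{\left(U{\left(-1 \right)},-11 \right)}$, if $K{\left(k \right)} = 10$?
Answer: $80$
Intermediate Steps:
$U{\left(Z \right)} = -5 + Z$ ($U{\left(Z \right)} = \left(-2 + Z\right) - 3 = -5 + Z$)
$m{\left(I,v \right)} = 2 - I$
$K{\left(-1 \right)} m{\left(U{\left(-1 \right)},-11 \right)} = 10 \left(2 - \left(-5 - 1\right)\right) = 10 \left(2 - -6\right) = 10 \left(2 + 6\right) = 10 \cdot 8 = 80$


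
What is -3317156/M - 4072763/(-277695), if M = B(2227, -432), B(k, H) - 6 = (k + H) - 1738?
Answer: -102322339039/1943865 ≈ -52639.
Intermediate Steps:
B(k, H) = -1732 + H + k (B(k, H) = 6 + ((k + H) - 1738) = 6 + ((H + k) - 1738) = 6 + (-1738 + H + k) = -1732 + H + k)
M = 63 (M = -1732 - 432 + 2227 = 63)
-3317156/M - 4072763/(-277695) = -3317156/63 - 4072763/(-277695) = -3317156*1/63 - 4072763*(-1/277695) = -3317156/63 + 4072763/277695 = -102322339039/1943865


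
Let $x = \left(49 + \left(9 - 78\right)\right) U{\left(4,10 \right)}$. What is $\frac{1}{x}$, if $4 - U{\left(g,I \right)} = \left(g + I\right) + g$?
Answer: $\frac{1}{280} \approx 0.0035714$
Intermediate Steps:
$U{\left(g,I \right)} = 4 - I - 2 g$ ($U{\left(g,I \right)} = 4 - \left(\left(g + I\right) + g\right) = 4 - \left(\left(I + g\right) + g\right) = 4 - \left(I + 2 g\right) = 4 - I - 2 g$)
$x = 280$ ($x = \left(49 + \left(9 - 78\right)\right) \left(4 - 10 - 8\right) = \left(49 - 69\right) \left(-14\right) = \left(-20\right) \left(-14\right) = 280$)
$\frac{1}{x} = \frac{1}{280}$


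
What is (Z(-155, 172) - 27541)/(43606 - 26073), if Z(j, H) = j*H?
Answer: -609/197 ≈ -3.0914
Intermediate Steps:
Z(j, H) = H*j
(Z(-155, 172) - 27541)/(43606 - 26073) = (172*(-155) - 27541)/(43606 - 26073) = (-26660 - 27541)/17533 = -54201*1/17533 = -609/197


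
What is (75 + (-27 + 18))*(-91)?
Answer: -6006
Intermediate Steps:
(75 + (-27 + 18))*(-91) = (75 - 9)*(-91) = 66*(-91) = -6006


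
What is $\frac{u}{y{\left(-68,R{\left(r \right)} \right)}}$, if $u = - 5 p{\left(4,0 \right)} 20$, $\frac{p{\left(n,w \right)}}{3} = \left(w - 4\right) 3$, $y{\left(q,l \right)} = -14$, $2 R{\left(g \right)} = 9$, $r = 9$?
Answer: $- \frac{1800}{7} \approx -257.14$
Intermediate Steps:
$R{\left(g \right)} = \frac{9}{2}$ ($R{\left(g \right)} = \frac{1}{2} \cdot 9 = \frac{9}{2}$)
$p{\left(n,w \right)} = -36 + 9 w$ ($p{\left(n,w \right)} = 3 \left(w - 4\right) 3 = 3 \left(-4 + w\right) 3 = 3 \left(-12 + 3 w\right) = -36 + 9 w$)
$u = 3600$ ($u = - 5 \left(-36 + 9 \cdot 0\right) 20 = - 5 \left(-36 + 0\right) 20 = \left(-5\right) \left(-36\right) 20 = 180 \cdot 20 = 3600$)
$\frac{u}{y{\left(-68,R{\left(r \right)} \right)}} = \frac{3600}{-14} = 3600 \left(- \frac{1}{14}\right) = - \frac{1800}{7}$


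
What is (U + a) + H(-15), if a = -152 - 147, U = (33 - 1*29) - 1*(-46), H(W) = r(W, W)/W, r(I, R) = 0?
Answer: -249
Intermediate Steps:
H(W) = 0 (H(W) = 0/W = 0)
U = 50 (U = (33 - 29) + 46 = 4 + 46 = 50)
a = -299
(U + a) + H(-15) = (50 - 299) + 0 = -249 + 0 = -249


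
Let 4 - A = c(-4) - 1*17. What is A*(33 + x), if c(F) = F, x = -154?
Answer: -3025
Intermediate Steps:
A = 25 (A = 4 - (-4 - 1*17) = 4 - (-4 - 17) = 4 - 1*(-21) = 4 + 21 = 25)
A*(33 + x) = 25*(33 - 154) = 25*(-121) = -3025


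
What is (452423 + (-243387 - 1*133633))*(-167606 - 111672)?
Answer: -21058399034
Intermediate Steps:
(452423 + (-243387 - 1*133633))*(-167606 - 111672) = (452423 + (-243387 - 133633))*(-279278) = (452423 - 377020)*(-279278) = 75403*(-279278) = -21058399034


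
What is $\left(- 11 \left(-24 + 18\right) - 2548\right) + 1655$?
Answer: $-827$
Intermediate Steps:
$\left(- 11 \left(-24 + 18\right) - 2548\right) + 1655 = \left(\left(-11\right) \left(-6\right) - 2548\right) + 1655 = \left(66 - 2548\right) + 1655 = -2482 + 1655 = -827$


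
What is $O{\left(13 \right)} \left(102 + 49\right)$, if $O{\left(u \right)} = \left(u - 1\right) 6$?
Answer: $10872$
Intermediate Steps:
$O{\left(u \right)} = -6 + 6 u$ ($O{\left(u \right)} = \left(-1 + u\right) 6 = -6 + 6 u$)
$O{\left(13 \right)} \left(102 + 49\right) = \left(-6 + 6 \cdot 13\right) \left(102 + 49\right) = \left(-6 + 78\right) 151 = 72 \cdot 151 = 10872$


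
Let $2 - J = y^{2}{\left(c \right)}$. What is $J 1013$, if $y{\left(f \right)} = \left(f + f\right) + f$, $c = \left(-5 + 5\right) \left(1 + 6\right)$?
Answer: $2026$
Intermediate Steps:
$c = 0$ ($c = 0 \cdot 7 = 0$)
$y{\left(f \right)} = 3 f$ ($y{\left(f \right)} = 2 f + f = 3 f$)
$J = 2$ ($J = 2 - \left(3 \cdot 0\right)^{2} = 2 - 0^{2} = 2 - 0 = 2 + 0 = 2$)
$J 1013 = 2 \cdot 1013 = 2026$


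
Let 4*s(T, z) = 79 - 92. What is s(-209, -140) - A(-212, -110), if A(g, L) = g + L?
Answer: 1275/4 ≈ 318.75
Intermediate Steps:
A(g, L) = L + g
s(T, z) = -13/4 (s(T, z) = (79 - 92)/4 = (¼)*(-13) = -13/4)
s(-209, -140) - A(-212, -110) = -13/4 - (-110 - 212) = -13/4 - 1*(-322) = -13/4 + 322 = 1275/4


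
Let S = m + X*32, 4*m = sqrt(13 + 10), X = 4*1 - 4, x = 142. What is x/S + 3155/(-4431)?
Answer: -3155/4431 + 568*sqrt(23)/23 ≈ 117.72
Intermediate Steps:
X = 0 (X = 4 - 4 = 0)
m = sqrt(23)/4 (m = sqrt(13 + 10)/4 = sqrt(23)/4 ≈ 1.1990)
S = sqrt(23)/4 (S = sqrt(23)/4 + 0*32 = sqrt(23)/4 + 0 = sqrt(23)/4 ≈ 1.1990)
x/S + 3155/(-4431) = 142/((sqrt(23)/4)) + 3155/(-4431) = 142*(4*sqrt(23)/23) + 3155*(-1/4431) = 568*sqrt(23)/23 - 3155/4431 = -3155/4431 + 568*sqrt(23)/23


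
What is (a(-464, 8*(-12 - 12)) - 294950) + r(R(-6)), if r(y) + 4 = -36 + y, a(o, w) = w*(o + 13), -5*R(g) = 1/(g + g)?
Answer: -12503879/60 ≈ -2.0840e+5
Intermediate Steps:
R(g) = -1/(10*g) (R(g) = -1/(5*(g + g)) = -1/(2*g)/5 = -1/(10*g))
a(o, w) = w*(13 + o)
r(y) = -40 + y (r(y) = -4 + (-36 + y) = -40 + y)
(a(-464, 8*(-12 - 12)) - 294950) + r(R(-6)) = ((8*(-12 - 12))*(13 - 464) - 294950) + (-40 - ⅒/(-6)) = ((8*(-24))*(-451) - 294950) + (-40 - ⅒*(-⅙)) = (-192*(-451) - 294950) + (-40 + 1/60) = (86592 - 294950) - 2399/60 = -208358 - 2399/60 = -12503879/60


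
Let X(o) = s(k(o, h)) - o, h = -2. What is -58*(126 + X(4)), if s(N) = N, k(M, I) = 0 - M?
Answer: -6844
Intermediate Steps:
k(M, I) = -M
X(o) = -2*o (X(o) = -o - o = -2*o)
-58*(126 + X(4)) = -58*(126 - 2*4) = -58*(126 - 8) = -58*118 = -6844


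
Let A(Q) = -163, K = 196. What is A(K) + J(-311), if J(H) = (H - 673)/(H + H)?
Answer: -50201/311 ≈ -161.42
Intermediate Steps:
J(H) = (-673 + H)/(2*H) (J(H) = (-673 + H)/((2*H)) = (-673 + H)*(1/(2*H)) = (-673 + H)/(2*H))
A(K) + J(-311) = -163 + (1/2)*(-673 - 311)/(-311) = -163 + (1/2)*(-1/311)*(-984) = -163 + 492/311 = -50201/311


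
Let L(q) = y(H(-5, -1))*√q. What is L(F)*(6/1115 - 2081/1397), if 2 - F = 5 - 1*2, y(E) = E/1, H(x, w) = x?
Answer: 2311933*I/311531 ≈ 7.4212*I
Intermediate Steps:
y(E) = E (y(E) = E*1 = E)
F = -1 (F = 2 - (5 - 1*2) = 2 - (5 - 2) = 2 - 1*3 = 2 - 3 = -1)
L(q) = -5*√q
L(F)*(6/1115 - 2081/1397) = (-5*I)*(6/1115 - 2081/1397) = -5*I*(-2311933/1557655) = 2311933*I/311531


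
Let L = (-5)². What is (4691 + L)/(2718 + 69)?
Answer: 1572/929 ≈ 1.6921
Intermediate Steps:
L = 25
(4691 + L)/(2718 + 69) = (4691 + 25)/(2718 + 69) = 4716/2787 = 4716*(1/2787) = 1572/929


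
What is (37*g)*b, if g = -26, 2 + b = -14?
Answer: 15392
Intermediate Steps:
b = -16 (b = -2 - 14 = -16)
(37*g)*b = (37*(-26))*(-16) = -962*(-16) = 15392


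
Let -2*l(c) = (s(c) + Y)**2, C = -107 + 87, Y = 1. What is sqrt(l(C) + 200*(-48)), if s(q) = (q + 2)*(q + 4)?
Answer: I*sqrt(205442)/2 ≈ 226.63*I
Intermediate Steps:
s(q) = (2 + q)*(4 + q)
C = -20
l(c) = -(9 + c**2 + 6*c)**2/2 (l(c) = -((8 + c**2 + 6*c) + 1)**2/2 = -(9 + c**2 + 6*c)**2/2)
sqrt(l(C) + 200*(-48)) = sqrt(-(9 + (-20)**2 + 6*(-20))**2/2 + 200*(-48)) = sqrt(-(9 + 400 - 120)**2/2 - 9600) = sqrt(-1/2*289**2 - 9600) = sqrt(-1/2*83521 - 9600) = sqrt(-83521/2 - 9600) = sqrt(-102721/2) = I*sqrt(205442)/2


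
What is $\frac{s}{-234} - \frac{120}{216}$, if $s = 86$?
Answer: $- \frac{12}{13} \approx -0.92308$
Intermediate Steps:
$\frac{s}{-234} - \frac{120}{216} = \frac{86}{-234} - \frac{120}{216} = 86 \left(- \frac{1}{234}\right) - \frac{5}{9} = - \frac{43}{117} - \frac{5}{9} = - \frac{12}{13}$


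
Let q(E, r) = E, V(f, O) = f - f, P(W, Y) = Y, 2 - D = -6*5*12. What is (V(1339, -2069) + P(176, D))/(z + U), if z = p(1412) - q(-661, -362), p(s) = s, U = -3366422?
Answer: -362/3364349 ≈ -0.00010760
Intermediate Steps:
D = 362 (D = 2 - (-6*5)*12 = 2 - (-30)*12 = 2 - 1*(-360) = 2 + 360 = 362)
V(f, O) = 0
z = 2073 (z = 1412 - 1*(-661) = 1412 + 661 = 2073)
(V(1339, -2069) + P(176, D))/(z + U) = (0 + 362)/(2073 - 3366422) = 362/(-3364349) = 362*(-1/3364349) = -362/3364349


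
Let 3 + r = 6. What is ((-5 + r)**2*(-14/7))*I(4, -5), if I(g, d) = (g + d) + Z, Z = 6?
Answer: -40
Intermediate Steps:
r = 3 (r = -3 + 6 = 3)
I(g, d) = 6 + d + g (I(g, d) = (g + d) + 6 = (d + g) + 6 = 6 + d + g)
((-5 + r)**2*(-14/7))*I(4, -5) = ((-5 + 3)**2*(-14/7))*(6 - 5 + 4) = ((-2)**2*(-14*1/7))*5 = (4*(-2))*5 = -8*5 = -40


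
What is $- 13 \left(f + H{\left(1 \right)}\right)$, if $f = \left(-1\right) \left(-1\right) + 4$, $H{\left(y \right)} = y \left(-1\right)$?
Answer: $-52$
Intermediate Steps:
$H{\left(y \right)} = - y$
$f = 5$ ($f = 1 + 4 = 5$)
$- 13 \left(f + H{\left(1 \right)}\right) = - 13 \left(5 - 1\right) = \left(-13\right) 4 = -52$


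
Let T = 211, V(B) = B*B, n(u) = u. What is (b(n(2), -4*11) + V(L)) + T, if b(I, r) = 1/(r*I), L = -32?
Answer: 108679/88 ≈ 1235.0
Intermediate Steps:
b(I, r) = 1/(I*r)
V(B) = B²
(b(n(2), -4*11) + V(L)) + T = (1/(2*((-4*11))) + (-32)²) + 211 = ((½)/(-44) + 1024) + 211 = ((½)*(-1/44) + 1024) + 211 = (-1/88 + 1024) + 211 = 90111/88 + 211 = 108679/88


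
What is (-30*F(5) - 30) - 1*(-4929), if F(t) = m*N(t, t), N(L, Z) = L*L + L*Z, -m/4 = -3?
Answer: -13101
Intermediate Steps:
m = 12 (m = -4*(-3) = 12)
N(L, Z) = L² + L*Z
F(t) = 24*t² (F(t) = 12*(t*(t + t)) = 12*(t*(2*t)) = 12*(2*t²) = 24*t²)
(-30*F(5) - 30) - 1*(-4929) = (-720*5² - 30) - 1*(-4929) = (-720*25 - 30) + 4929 = (-30*600 - 30) + 4929 = (-18000 - 30) + 4929 = -18030 + 4929 = -13101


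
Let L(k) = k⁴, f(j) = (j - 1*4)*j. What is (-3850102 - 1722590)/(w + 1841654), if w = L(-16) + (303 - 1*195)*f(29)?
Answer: -309594/110305 ≈ -2.8067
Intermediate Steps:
f(j) = j*(-4 + j) (f(j) = (j - 4)*j = (-4 + j)*j = j*(-4 + j))
w = 143836 (w = (-16)⁴ + (303 - 1*195)*(29*(-4 + 29)) = 65536 + (303 - 195)*(29*25) = 65536 + 108*725 = 65536 + 78300 = 143836)
(-3850102 - 1722590)/(w + 1841654) = (-3850102 - 1722590)/(143836 + 1841654) = -5572692/1985490 = -5572692*1/1985490 = -309594/110305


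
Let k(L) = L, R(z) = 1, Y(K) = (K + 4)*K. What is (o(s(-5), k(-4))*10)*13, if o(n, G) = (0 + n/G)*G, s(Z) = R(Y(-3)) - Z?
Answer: 780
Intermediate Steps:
Y(K) = K*(4 + K) (Y(K) = (4 + K)*K = K*(4 + K))
s(Z) = 1 - Z
o(n, G) = n (o(n, G) = (n/G)*G = n)
(o(s(-5), k(-4))*10)*13 = ((1 - 1*(-5))*10)*13 = ((1 + 5)*10)*13 = (6*10)*13 = 60*13 = 780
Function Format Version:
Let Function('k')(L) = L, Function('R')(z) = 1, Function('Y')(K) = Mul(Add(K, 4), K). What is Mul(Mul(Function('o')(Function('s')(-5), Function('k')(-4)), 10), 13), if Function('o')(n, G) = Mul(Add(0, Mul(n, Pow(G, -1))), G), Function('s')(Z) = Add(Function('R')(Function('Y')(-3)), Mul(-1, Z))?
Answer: 780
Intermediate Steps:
Function('Y')(K) = Mul(K, Add(4, K)) (Function('Y')(K) = Mul(Add(4, K), K) = Mul(K, Add(4, K)))
Function('s')(Z) = Add(1, Mul(-1, Z))
Function('o')(n, G) = n (Function('o')(n, G) = Mul(Mul(n, Pow(G, -1)), G) = n)
Mul(Mul(Function('o')(Function('s')(-5), Function('k')(-4)), 10), 13) = Mul(Mul(Add(1, Mul(-1, -5)), 10), 13) = Mul(Mul(Add(1, 5), 10), 13) = Mul(Mul(6, 10), 13) = Mul(60, 13) = 780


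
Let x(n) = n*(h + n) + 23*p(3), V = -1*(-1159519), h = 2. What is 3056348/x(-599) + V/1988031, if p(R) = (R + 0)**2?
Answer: 63637275139/6973895805 ≈ 9.1251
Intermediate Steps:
p(R) = R**2
V = 1159519
x(n) = 207 + n*(2 + n) (x(n) = n*(2 + n) + 23*3**2 = n*(2 + n) + 23*9 = n*(2 + n) + 207 = 207 + n*(2 + n))
3056348/x(-599) + V/1988031 = 3056348/(207 + (-599)**2 + 2*(-599)) + 1159519/1988031 = 3056348/(207 + 358801 - 1198) + 1159519*(1/1988031) = 3056348/357810 + 68207/116943 = 3056348*(1/357810) + 68207/116943 = 1528174/178905 + 68207/116943 = 63637275139/6973895805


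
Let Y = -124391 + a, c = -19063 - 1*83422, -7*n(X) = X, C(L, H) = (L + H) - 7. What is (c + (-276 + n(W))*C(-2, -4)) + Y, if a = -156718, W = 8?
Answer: -2659938/7 ≈ -3.7999e+5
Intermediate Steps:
C(L, H) = -7 + H + L (C(L, H) = (H + L) - 7 = -7 + H + L)
n(X) = -X/7
c = -102485 (c = -19063 - 83422 = -102485)
Y = -281109 (Y = -124391 - 156718 = -281109)
(c + (-276 + n(W))*C(-2, -4)) + Y = (-102485 + (-276 - 1/7*8)*(-7 - 4 - 2)) - 281109 = (-102485 + (-276 - 8/7)*(-13)) - 281109 = (-102485 - 1940/7*(-13)) - 281109 = (-102485 + 25220/7) - 281109 = -692175/7 - 281109 = -2659938/7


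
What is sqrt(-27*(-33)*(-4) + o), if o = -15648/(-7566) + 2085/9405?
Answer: I*sqrt(2226505764122211)/790647 ≈ 59.68*I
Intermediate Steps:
o = 1810495/790647 (o = -15648*(-1/7566) + 2085*(1/9405) = 2608/1261 + 139/627 = 1810495/790647 ≈ 2.2899)
sqrt(-27*(-33)*(-4) + o) = sqrt(-27*(-33)*(-4) + 1810495/790647) = sqrt(891*(-4) + 1810495/790647) = sqrt(-3564 + 1810495/790647) = sqrt(-2816055413/790647) = I*sqrt(2226505764122211)/790647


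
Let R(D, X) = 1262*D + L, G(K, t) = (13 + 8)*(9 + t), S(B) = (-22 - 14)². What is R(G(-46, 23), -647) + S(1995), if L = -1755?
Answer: 847605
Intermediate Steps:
S(B) = 1296 (S(B) = (-36)² = 1296)
G(K, t) = 189 + 21*t (G(K, t) = 21*(9 + t) = 189 + 21*t)
R(D, X) = -1755 + 1262*D (R(D, X) = 1262*D - 1755 = -1755 + 1262*D)
R(G(-46, 23), -647) + S(1995) = (-1755 + 1262*(189 + 21*23)) + 1296 = (-1755 + 1262*(189 + 483)) + 1296 = (-1755 + 1262*672) + 1296 = (-1755 + 848064) + 1296 = 846309 + 1296 = 847605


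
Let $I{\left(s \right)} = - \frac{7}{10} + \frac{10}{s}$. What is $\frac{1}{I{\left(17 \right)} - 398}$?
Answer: $- \frac{170}{67679} \approx -0.0025119$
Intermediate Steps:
$I{\left(s \right)} = - \frac{7}{10} + \frac{10}{s}$ ($I{\left(s \right)} = \left(-7\right) \frac{1}{10} + \frac{10}{s} = - \frac{7}{10} + \frac{10}{s}$)
$\frac{1}{I{\left(17 \right)} - 398} = \frac{1}{\left(- \frac{7}{10} + \frac{10}{17}\right) - 398} = \frac{1}{- \frac{19}{170} - 398} = \frac{1}{- \frac{67679}{170}} = - \frac{170}{67679}$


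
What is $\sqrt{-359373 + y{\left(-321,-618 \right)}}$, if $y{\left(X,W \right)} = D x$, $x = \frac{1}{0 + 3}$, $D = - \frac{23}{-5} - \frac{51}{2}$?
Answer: $\frac{i \sqrt{323441970}}{30} \approx 599.48 i$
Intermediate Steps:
$D = - \frac{209}{10}$ ($D = \left(-23\right) \left(- \frac{1}{5}\right) - \frac{51}{2} = \frac{23}{5} - \frac{51}{2} = - \frac{209}{10} \approx -20.9$)
$x = \frac{1}{3} \approx 0.33333$
$y{\left(X,W \right)} = - \frac{209}{30}$ ($y{\left(X,W \right)} = \left(- \frac{209}{10}\right) \frac{1}{3} = - \frac{209}{30}$)
$\sqrt{-359373 + y{\left(-321,-618 \right)}} = \sqrt{-359373 - \frac{209}{30}} = \sqrt{- \frac{10781399}{30}} = \frac{i \sqrt{323441970}}{30}$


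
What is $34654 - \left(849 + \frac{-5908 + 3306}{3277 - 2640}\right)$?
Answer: $\frac{21536387}{637} \approx 33809.0$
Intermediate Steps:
$34654 - \left(849 + \frac{-5908 + 3306}{3277 - 2640}\right) = 34654 - \left(849 - \frac{2602}{637}\right) = 34654 - \frac{538211}{637} = \frac{21536387}{637}$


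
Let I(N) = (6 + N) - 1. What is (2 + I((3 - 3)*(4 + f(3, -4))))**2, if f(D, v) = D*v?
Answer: 49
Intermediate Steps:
I(N) = 5 + N
(2 + I((3 - 3)*(4 + f(3, -4))))**2 = (2 + (5 + (3 - 3)*(4 + 3*(-4))))**2 = (2 + (5 + 0*(4 - 12)))**2 = (2 + (5 + 0*(-8)))**2 = (2 + (5 + 0))**2 = (2 + 5)**2 = 7**2 = 49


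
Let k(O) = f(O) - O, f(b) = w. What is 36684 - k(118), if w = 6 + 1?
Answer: 36795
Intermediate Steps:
w = 7
f(b) = 7
k(O) = 7 - O
36684 - k(118) = 36684 - (7 - 1*118) = 36684 - (7 - 118) = 36684 - 1*(-111) = 36684 + 111 = 36795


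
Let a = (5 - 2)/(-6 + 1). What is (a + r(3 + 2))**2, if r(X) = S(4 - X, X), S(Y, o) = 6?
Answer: 729/25 ≈ 29.160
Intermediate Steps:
a = -3/5 (a = 3/(-5) = 3*(-1/5) = -3/5 ≈ -0.60000)
r(X) = 6
(a + r(3 + 2))**2 = (-3/5 + 6)**2 = (27/5)**2 = 729/25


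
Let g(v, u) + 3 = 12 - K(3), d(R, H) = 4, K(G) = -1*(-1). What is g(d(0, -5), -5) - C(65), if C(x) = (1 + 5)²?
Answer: -28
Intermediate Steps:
C(x) = 36 (C(x) = 6² = 36)
K(G) = 1
g(v, u) = 8 (g(v, u) = -3 + (12 - 1*1) = -3 + (12 - 1) = -3 + 11 = 8)
g(d(0, -5), -5) - C(65) = 8 - 1*36 = 8 - 36 = -28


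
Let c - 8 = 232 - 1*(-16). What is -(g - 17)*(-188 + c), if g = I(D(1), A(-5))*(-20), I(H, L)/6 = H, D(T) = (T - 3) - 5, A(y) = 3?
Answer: -55964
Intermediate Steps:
D(T) = -8 + T (D(T) = (-3 + T) - 5 = -8 + T)
I(H, L) = 6*H
c = 256 (c = 8 + (232 - 1*(-16)) = 8 + (232 + 16) = 8 + 248 = 256)
g = 840 (g = (6*(-8 + 1))*(-20) = (6*(-7))*(-20) = -42*(-20) = 840)
-(g - 17)*(-188 + c) = -(840 - 17)*(-188 + 256) = -823*68 = -1*55964 = -55964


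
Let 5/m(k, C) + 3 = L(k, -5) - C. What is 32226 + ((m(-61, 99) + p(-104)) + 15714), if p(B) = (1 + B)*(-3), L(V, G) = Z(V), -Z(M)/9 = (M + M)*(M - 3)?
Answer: 3395475121/70374 ≈ 48249.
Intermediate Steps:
Z(M) = -18*M*(-3 + M) (Z(M) = -9*(M + M)*(M - 3) = -9*2*M*(-3 + M) = -18*M*(-3 + M))
L(V, G) = 18*V*(3 - V)
m(k, C) = 5/(-3 - C + 18*k*(3 - k)) (m(k, C) = 5/(-3 + (18*k*(3 - k) - C)) = 5/(-3 + (-C + 18*k*(3 - k))) = 5/(-3 - C + 18*k*(3 - k)))
p(B) = -3 - 3*B
32226 + ((m(-61, 99) + p(-104)) + 15714) = 32226 + ((-5/(3 + 99 + 18*(-61)*(-3 - 61)) + (-3 - 3*(-104))) + 15714) = 32226 + ((-5/(3 + 99 + 18*(-61)*(-64)) + (-3 + 312)) + 15714) = 32226 + ((-5/(3 + 99 + 70272) + 309) + 15714) = 32226 + ((-5/70374 + 309) + 15714) = 32226 + (21745561/70374 + 15714) = 32226 + 1127602597/70374 = 3395475121/70374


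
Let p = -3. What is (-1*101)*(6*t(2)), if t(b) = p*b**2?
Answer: 7272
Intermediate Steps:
t(b) = -3*b**2
(-1*101)*(6*t(2)) = (-1*101)*(6*(-3*2**2)) = -606*(-3*4) = -606*(-12) = -101*(-72) = 7272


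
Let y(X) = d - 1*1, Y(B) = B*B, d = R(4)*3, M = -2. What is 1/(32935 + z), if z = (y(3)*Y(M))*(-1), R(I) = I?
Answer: 1/32891 ≈ 3.0403e-5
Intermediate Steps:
d = 12 (d = 4*3 = 12)
Y(B) = B²
y(X) = 11 (y(X) = 12 - 1*1 = 12 - 1 = 11)
z = -44 (z = (11*(-2)²)*(-1) = (11*4)*(-1) = 44*(-1) = -44)
1/(32935 + z) = 1/(32935 - 44) = 1/32891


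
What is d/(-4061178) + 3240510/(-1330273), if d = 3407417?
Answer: -2527583250803/771782205942 ≈ -3.2750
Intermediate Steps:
d/(-4061178) + 3240510/(-1330273) = 3407417/(-4061178) + 3240510/(-1330273) = 3407417*(-1/4061178) + 3240510*(-1/1330273) = -3407417/4061178 - 462930/190039 = -2527583250803/771782205942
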